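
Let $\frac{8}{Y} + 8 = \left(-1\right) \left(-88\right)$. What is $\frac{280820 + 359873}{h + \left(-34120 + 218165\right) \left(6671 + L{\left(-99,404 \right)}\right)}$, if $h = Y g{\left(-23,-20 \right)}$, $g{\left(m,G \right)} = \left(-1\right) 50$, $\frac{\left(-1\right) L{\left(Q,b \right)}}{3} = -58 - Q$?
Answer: $\frac{640693}{1205126655} \approx 0.00053164$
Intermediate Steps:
$L{\left(Q,b \right)} = 174 + 3 Q$ ($L{\left(Q,b \right)} = - 3 \left(-58 - Q\right) = 174 + 3 Q$)
$g{\left(m,G \right)} = -50$
$Y = \frac{1}{10}$ ($Y = \frac{8}{-8 - -88} = \frac{8}{-8 + 88} = \frac{8}{80} = 8 \cdot \frac{1}{80} = \frac{1}{10} \approx 0.1$)
$h = -5$ ($h = \frac{1}{10} \left(-50\right) = -5$)
$\frac{280820 + 359873}{h + \left(-34120 + 218165\right) \left(6671 + L{\left(-99,404 \right)}\right)} = \frac{280820 + 359873}{-5 + \left(-34120 + 218165\right) \left(6671 + \left(174 + 3 \left(-99\right)\right)\right)} = \frac{640693}{-5 + 184045 \left(6671 + \left(174 - 297\right)\right)} = \frac{640693}{-5 + 184045 \left(6671 - 123\right)} = \frac{640693}{-5 + 184045 \cdot 6548} = \frac{640693}{-5 + 1205126660} = \frac{640693}{1205126655}$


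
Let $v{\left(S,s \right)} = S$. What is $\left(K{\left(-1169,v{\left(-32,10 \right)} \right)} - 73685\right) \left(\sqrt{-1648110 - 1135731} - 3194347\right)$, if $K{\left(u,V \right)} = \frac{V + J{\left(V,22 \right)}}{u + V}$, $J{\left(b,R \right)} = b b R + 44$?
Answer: $\frac{282757926474075}{1201} - \frac{88518225 i \sqrt{2783841}}{1201} \approx 2.3544 \cdot 10^{11} - 1.2297 \cdot 10^{8} i$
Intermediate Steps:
$J{\left(b,R \right)} = 44 + R b^{2}$ ($J{\left(b,R \right)} = b^{2} R + 44 = R b^{2} + 44 = 44 + R b^{2}$)
$K{\left(u,V \right)} = \frac{44 + V + 22 V^{2}}{V + u}$ ($K{\left(u,V \right)} = \frac{V + \left(44 + 22 V^{2}\right)}{u + V} = \frac{44 + V + 22 V^{2}}{V + u}$)
$\left(K{\left(-1169,v{\left(-32,10 \right)} \right)} - 73685\right) \left(\sqrt{-1648110 - 1135731} - 3194347\right) = \left(\frac{44 - 32 + 22 \left(-32\right)^{2}}{-32 - 1169} - 73685\right) \left(\sqrt{-1648110 - 1135731} - 3194347\right) = \left(\frac{44 - 32 + 22 \cdot 1024}{-1201} - 73685\right) \left(\sqrt{-2783841} - 3194347\right) = \left(- \frac{44 - 32 + 22528}{1201} - 73685\right) \left(i \sqrt{2783841} - 3194347\right) = \left(\left(- \frac{1}{1201}\right) 22540 - 73685\right) \left(-3194347 + i \sqrt{2783841}\right) = \left(- \frac{22540}{1201} - 73685\right) \left(-3194347 + i \sqrt{2783841}\right) = - \frac{88518225 \left(-3194347 + i \sqrt{2783841}\right)}{1201} = \frac{282757926474075}{1201} - \frac{88518225 i \sqrt{2783841}}{1201}$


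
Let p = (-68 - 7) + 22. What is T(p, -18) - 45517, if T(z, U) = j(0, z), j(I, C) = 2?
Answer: -45515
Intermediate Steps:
p = -53 (p = -75 + 22 = -53)
T(z, U) = 2
T(p, -18) - 45517 = 2 - 45517 = -45515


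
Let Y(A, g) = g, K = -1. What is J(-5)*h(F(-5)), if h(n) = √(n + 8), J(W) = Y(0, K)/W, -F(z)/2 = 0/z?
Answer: 2*√2/5 ≈ 0.56569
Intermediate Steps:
F(z) = 0 (F(z) = -0/z = -2*0 = 0)
J(W) = -1/W
h(n) = √(8 + n)
J(-5)*h(F(-5)) = (-1/(-5))*√(8 + 0) = (-1*(-⅕))*√8 = (2*√2)/5 = 2*√2/5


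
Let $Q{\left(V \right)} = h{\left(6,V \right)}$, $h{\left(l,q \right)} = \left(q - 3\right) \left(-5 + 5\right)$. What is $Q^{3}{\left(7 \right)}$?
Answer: $0$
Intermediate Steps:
$h{\left(l,q \right)} = 0$ ($h{\left(l,q \right)} = \left(-3 + q\right) 0 = 0$)
$Q{\left(V \right)} = 0$
$Q^{3}{\left(7 \right)} = 0^{3} = 0$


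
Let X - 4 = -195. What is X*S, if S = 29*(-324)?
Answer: 1794636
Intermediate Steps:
X = -191 (X = 4 - 195 = -191)
S = -9396
X*S = -191*(-9396) = 1794636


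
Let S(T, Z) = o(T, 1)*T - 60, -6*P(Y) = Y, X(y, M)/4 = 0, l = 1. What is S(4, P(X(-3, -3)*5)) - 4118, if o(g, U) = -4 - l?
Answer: -4198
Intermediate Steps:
X(y, M) = 0 (X(y, M) = 4*0 = 0)
o(g, U) = -5 (o(g, U) = -4 - 1*1 = -4 - 1 = -5)
P(Y) = -Y/6
S(T, Z) = -60 - 5*T (S(T, Z) = -5*T - 60 = -60 - 5*T)
S(4, P(X(-3, -3)*5)) - 4118 = (-60 - 5*4) - 4118 = (-60 - 20) - 4118 = -80 - 4118 = -4198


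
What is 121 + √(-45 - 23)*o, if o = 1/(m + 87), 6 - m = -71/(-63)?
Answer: 121 + 63*I*√17/2894 ≈ 121.0 + 0.089757*I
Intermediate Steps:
m = 307/63 (m = 6 - (-71)/(-63) = 6 - (-71)*(-1)/63 = 6 - 1*71/63 = 6 - 71/63 = 307/63 ≈ 4.8730)
o = 63/5788 (o = 1/(307/63 + 87) = 1/(5788/63) = 63/5788 ≈ 0.010885)
121 + √(-45 - 23)*o = 121 + √(-45 - 23)*(63/5788) = 121 + √(-68)*(63/5788) = 121 + (2*I*√17)*(63/5788) = 121 + 63*I*√17/2894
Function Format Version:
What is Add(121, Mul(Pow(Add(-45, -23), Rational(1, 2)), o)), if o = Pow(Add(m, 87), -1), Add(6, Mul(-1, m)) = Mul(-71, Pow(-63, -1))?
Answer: Add(121, Mul(Rational(63, 2894), I, Pow(17, Rational(1, 2)))) ≈ Add(121.00, Mul(0.089757, I))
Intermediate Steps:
m = Rational(307, 63) (m = Add(6, Mul(-1, Mul(-71, Pow(-63, -1)))) = Add(6, Mul(-1, Mul(-71, Rational(-1, 63)))) = Add(6, Mul(-1, Rational(71, 63))) = Add(6, Rational(-71, 63)) = Rational(307, 63) ≈ 4.8730)
o = Rational(63, 5788) (o = Pow(Add(Rational(307, 63), 87), -1) = Pow(Rational(5788, 63), -1) = Rational(63, 5788) ≈ 0.010885)
Add(121, Mul(Pow(Add(-45, -23), Rational(1, 2)), o)) = Add(121, Mul(Pow(Add(-45, -23), Rational(1, 2)), Rational(63, 5788))) = Add(121, Mul(Pow(-68, Rational(1, 2)), Rational(63, 5788))) = Add(121, Mul(Mul(2, I, Pow(17, Rational(1, 2))), Rational(63, 5788))) = Add(121, Mul(Rational(63, 2894), I, Pow(17, Rational(1, 2))))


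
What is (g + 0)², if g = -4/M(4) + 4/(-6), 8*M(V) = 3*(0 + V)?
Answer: 100/9 ≈ 11.111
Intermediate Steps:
M(V) = 3*V/8 (M(V) = (3*(0 + V))/8 = (3*V)/8 = 3*V/8)
g = -10/3 (g = -4/((3/8)*4) + 4/(-6) = -4/3/2 + 4*(-⅙) = -4*⅔ - ⅔ = -8/3 - ⅔ = -10/3 ≈ -3.3333)
(g + 0)² = (-10/3 + 0)² = (-10/3)² = 100/9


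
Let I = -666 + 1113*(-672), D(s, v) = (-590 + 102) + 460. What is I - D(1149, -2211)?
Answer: -748574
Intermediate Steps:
D(s, v) = -28 (D(s, v) = -488 + 460 = -28)
I = -748602 (I = -666 - 747936 = -748602)
I - D(1149, -2211) = -748602 - 1*(-28) = -748602 + 28 = -748574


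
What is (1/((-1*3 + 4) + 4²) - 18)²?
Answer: 93025/289 ≈ 321.89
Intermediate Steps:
(1/((-1*3 + 4) + 4²) - 18)² = (1/((-3 + 4) + 16) - 18)² = (1/(1 + 16) - 18)² = (1/17 - 18)² = (-305/17)² = 93025/289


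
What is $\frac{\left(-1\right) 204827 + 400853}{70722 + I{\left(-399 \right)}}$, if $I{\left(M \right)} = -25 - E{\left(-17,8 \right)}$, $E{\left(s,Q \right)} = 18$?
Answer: $\frac{196026}{70679} \approx 2.7735$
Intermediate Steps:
$I{\left(M \right)} = -43$ ($I{\left(M \right)} = -25 - 18 = -43$)
$\frac{\left(-1\right) 204827 + 400853}{70722 + I{\left(-399 \right)}} = \frac{\left(-1\right) 204827 + 400853}{70722 - 43} = \frac{-204827 + 400853}{70679} = 196026 \cdot \frac{1}{70679} = \frac{196026}{70679}$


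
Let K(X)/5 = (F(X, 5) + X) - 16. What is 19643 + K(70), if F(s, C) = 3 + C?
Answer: 19953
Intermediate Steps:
K(X) = -40 + 5*X (K(X) = 5*(((3 + 5) + X) - 16) = 5*((8 + X) - 16) = 5*(-8 + X) = -40 + 5*X)
19643 + K(70) = 19643 + (-40 + 5*70) = 19643 + (-40 + 350) = 19643 + 310 = 19953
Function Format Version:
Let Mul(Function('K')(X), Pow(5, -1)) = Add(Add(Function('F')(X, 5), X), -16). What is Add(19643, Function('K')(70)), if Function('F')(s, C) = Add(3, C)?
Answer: 19953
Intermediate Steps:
Function('K')(X) = Add(-40, Mul(5, X)) (Function('K')(X) = Mul(5, Add(Add(Add(3, 5), X), -16)) = Mul(5, Add(Add(8, X), -16)) = Mul(5, Add(-8, X)) = Add(-40, Mul(5, X)))
Add(19643, Function('K')(70)) = Add(19643, Add(-40, Mul(5, 70))) = Add(19643, Add(-40, 350)) = Add(19643, 310) = 19953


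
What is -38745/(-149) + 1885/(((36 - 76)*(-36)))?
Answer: 11214733/42912 ≈ 261.34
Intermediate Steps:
-38745/(-149) + 1885/(((36 - 76)*(-36))) = -38745*(-1/149) + 1885/((-40*(-36))) = 38745/149 + 1885/1440 = 38745/149 + 1885*(1/1440) = 38745/149 + 377/288 = 11214733/42912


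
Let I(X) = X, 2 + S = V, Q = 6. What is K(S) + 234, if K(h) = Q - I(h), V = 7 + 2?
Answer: 233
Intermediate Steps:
V = 9
S = 7 (S = -2 + 9 = 7)
K(h) = 6 - h
K(S) + 234 = (6 - 1*7) + 234 = (6 - 7) + 234 = -1 + 234 = 233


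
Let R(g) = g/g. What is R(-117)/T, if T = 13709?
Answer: 1/13709 ≈ 7.2945e-5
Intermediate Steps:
R(g) = 1
R(-117)/T = 1/13709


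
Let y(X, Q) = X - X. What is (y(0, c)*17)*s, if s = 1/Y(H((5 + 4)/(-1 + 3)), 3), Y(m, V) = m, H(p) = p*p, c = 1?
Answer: 0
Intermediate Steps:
y(X, Q) = 0
H(p) = p**2
s = 4/81 (s = 1/(((5 + 4)/(-1 + 3))**2) = 1/((9/2)**2) = 1/(81/4) = 4/81 ≈ 0.049383)
(y(0, c)*17)*s = (0*17)*(4/81) = 0*(4/81) = 0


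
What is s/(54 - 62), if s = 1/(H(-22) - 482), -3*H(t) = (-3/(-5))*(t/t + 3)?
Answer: 5/19312 ≈ 0.00025891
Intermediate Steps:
H(t) = -4/5 (H(t) = -(-3/(-5))*(t/t + 3)/3 = -(-3*(-1/5))*(1 + 3)/3 = -4/5)
s = -5/2414 (s = 1/(-4/5 - 482) = 1/(-2414/5) = -5/2414 ≈ -0.0020713)
s/(54 - 62) = -5/2414/(54 - 62) = -5/2414/(-8) = -1/8*(-5/2414) = 5/19312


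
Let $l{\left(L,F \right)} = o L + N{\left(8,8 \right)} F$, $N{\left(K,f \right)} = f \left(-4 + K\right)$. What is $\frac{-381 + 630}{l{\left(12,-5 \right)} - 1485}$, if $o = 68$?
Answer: $- \frac{249}{829} \approx -0.30036$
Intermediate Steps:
$l{\left(L,F \right)} = 32 F + 68 L$ ($l{\left(L,F \right)} = 68 L + 8 \left(-4 + 8\right) F = 68 L + 8 \cdot 4 F = 68 L + 32 F = 32 F + 68 L$)
$\frac{-381 + 630}{l{\left(12,-5 \right)} - 1485} = \frac{-381 + 630}{\left(32 \left(-5\right) + 68 \cdot 12\right) - 1485} = \frac{249}{\left(-160 + 816\right) - 1485} = \frac{249}{656 - 1485} = \frac{249}{-829} = 249 \left(- \frac{1}{829}\right) = - \frac{249}{829}$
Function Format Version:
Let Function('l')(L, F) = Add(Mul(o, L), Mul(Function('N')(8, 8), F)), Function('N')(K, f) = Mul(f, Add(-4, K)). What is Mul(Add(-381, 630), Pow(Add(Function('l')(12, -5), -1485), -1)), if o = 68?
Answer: Rational(-249, 829) ≈ -0.30036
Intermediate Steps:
Function('l')(L, F) = Add(Mul(32, F), Mul(68, L)) (Function('l')(L, F) = Add(Mul(68, L), Mul(Mul(8, Add(-4, 8)), F)) = Add(Mul(68, L), Mul(Mul(8, 4), F)) = Add(Mul(68, L), Mul(32, F)) = Add(Mul(32, F), Mul(68, L)))
Mul(Add(-381, 630), Pow(Add(Function('l')(12, -5), -1485), -1)) = Mul(Add(-381, 630), Pow(Add(Add(Mul(32, -5), Mul(68, 12)), -1485), -1)) = Mul(249, Pow(Add(Add(-160, 816), -1485), -1)) = Mul(249, Pow(Add(656, -1485), -1)) = Mul(249, Pow(-829, -1)) = Mul(249, Rational(-1, 829)) = Rational(-249, 829)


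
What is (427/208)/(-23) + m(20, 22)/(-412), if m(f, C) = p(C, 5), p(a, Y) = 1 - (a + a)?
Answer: 7447/492752 ≈ 0.015113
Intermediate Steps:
p(a, Y) = 1 - 2*a
m(f, C) = 1 - 2*C
(427/208)/(-23) + m(20, 22)/(-412) = (427/208)/(-23) + (1 - 2*22)/(-412) = (427*(1/208))*(-1/23) + (1 - 44)*(-1/412) = (427/208)*(-1/23) - 43*(-1/412) = -427/4784 + 43/412 = 7447/492752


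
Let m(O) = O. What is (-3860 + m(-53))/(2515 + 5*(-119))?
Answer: -3913/1920 ≈ -2.0380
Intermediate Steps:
(-3860 + m(-53))/(2515 + 5*(-119)) = (-3860 - 53)/(2515 + 5*(-119)) = -3913/(2515 - 595) = -3913/1920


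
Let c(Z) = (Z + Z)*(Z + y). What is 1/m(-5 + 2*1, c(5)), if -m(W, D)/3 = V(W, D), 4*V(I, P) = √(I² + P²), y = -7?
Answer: -4*√409/1227 ≈ -0.065929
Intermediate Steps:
V(I, P) = √(I² + P²)/4
c(Z) = 2*Z*(-7 + Z) (c(Z) = (Z + Z)*(Z - 7) = (2*Z)*(-7 + Z) = 2*Z*(-7 + Z))
m(W, D) = -3*√(D² + W²)/4 (m(W, D) = -3*√(W² + D²)/4 = -3*√(D² + W²)/4)
1/m(-5 + 2*1, c(5)) = 1/(-3*√((2*5*(-7 + 5))² + (-5 + 2*1)²)/4) = 1/(-3*√((2*5*(-2))² + (-5 + 2)²)/4) = 1/(-3*√((-20)² + (-3)²)/4) = 1/(-3*√(400 + 9)/4) = 1/(-3*√409/4) = -4*√409/1227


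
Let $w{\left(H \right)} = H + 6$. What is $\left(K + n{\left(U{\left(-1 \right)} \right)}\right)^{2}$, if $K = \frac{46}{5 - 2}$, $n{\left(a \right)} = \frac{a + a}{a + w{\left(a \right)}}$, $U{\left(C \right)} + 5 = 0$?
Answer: $\frac{11449}{36} \approx 318.03$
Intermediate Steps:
$w{\left(H \right)} = 6 + H$
$U{\left(C \right)} = -5$ ($U{\left(C \right)} = -5 + 0 = -5$)
$n{\left(a \right)} = \frac{2 a}{6 + 2 a}$ ($n{\left(a \right)} = \frac{a + a}{a + \left(6 + a\right)} = \frac{2 a}{6 + 2 a}$)
$K = \frac{46}{3}$ ($K = \frac{46}{5 - 2} = \frac{46}{3} \approx 15.333$)
$\left(K + n{\left(U{\left(-1 \right)} \right)}\right)^{2} = \left(\frac{46}{3} - \frac{5}{3 - 5}\right)^{2} = \left(\frac{46}{3} - \frac{5}{-2}\right)^{2} = \left(\frac{46}{3} - - \frac{5}{2}\right)^{2} = \left(\frac{46}{3} + \frac{5}{2}\right)^{2} = \left(\frac{107}{6}\right)^{2} = \frac{11449}{36}$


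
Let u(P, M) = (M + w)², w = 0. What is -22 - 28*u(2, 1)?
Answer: -50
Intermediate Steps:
u(P, M) = M² (u(P, M) = (M + 0)² = M²)
-22 - 28*u(2, 1) = -22 - 28*1² = -22 - 28*1 = -22 - 28 = -50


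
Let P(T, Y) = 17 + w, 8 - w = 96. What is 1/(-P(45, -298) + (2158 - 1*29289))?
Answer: -1/27060 ≈ -3.6955e-5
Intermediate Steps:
w = -88 (w = 8 - 1*96 = 8 - 96 = -88)
P(T, Y) = -71 (P(T, Y) = 17 - 88 = -71)
1/(-P(45, -298) + (2158 - 1*29289)) = 1/(-1*(-71) + (2158 - 1*29289)) = 1/(71 + (2158 - 29289)) = 1/(71 - 27131) = 1/(-27060) = -1/27060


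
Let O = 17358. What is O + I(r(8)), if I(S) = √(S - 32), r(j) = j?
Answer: 17358 + 2*I*√6 ≈ 17358.0 + 4.899*I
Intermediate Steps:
I(S) = √(-32 + S)
O + I(r(8)) = 17358 + √(-32 + 8) = 17358 + √(-24) = 17358 + 2*I*√6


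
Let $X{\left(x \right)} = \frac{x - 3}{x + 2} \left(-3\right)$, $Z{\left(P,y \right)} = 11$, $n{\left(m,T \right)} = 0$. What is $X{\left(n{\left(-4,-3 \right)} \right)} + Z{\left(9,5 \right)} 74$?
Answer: $\frac{1637}{2} \approx 818.5$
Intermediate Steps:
$X{\left(x \right)} = - \frac{3 \left(-3 + x\right)}{2 + x}$ ($X{\left(x \right)} = \frac{-3 + x}{2 + x} \left(-3\right) = - \frac{3 \left(-3 + x\right)}{2 + x}$)
$X{\left(n{\left(-4,-3 \right)} \right)} + Z{\left(9,5 \right)} 74 = \frac{3 \left(3 - 0\right)}{2 + 0} + 11 \cdot 74 = \frac{3 \left(3 + 0\right)}{2} + 814 = 3 \cdot \frac{1}{2} \cdot 3 + 814 = \frac{9}{2} + 814 = \frac{1637}{2}$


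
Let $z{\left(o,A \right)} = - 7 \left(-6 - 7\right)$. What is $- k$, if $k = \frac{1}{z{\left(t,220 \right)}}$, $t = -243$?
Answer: $- \frac{1}{91} \approx -0.010989$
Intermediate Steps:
$z{\left(o,A \right)} = 91$ ($z{\left(o,A \right)} = \left(-7\right) \left(-13\right) = 91$)
$k = \frac{1}{91} \approx 0.010989$
$- k = \left(-1\right) \frac{1}{91} = - \frac{1}{91}$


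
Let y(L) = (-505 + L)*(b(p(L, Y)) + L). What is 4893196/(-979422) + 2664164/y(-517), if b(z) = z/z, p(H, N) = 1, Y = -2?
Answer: 1204339009/21520839606 ≈ 0.055962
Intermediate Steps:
b(z) = 1
y(L) = (1 + L)*(-505 + L) (y(L) = (-505 + L)*(1 + L) = (1 + L)*(-505 + L))
4893196/(-979422) + 2664164/y(-517) = 4893196/(-979422) + 2664164/(-505 + (-517)² - 504*(-517)) = 4893196*(-1/979422) + 2664164/(-505 + 267289 + 260568) = -2446598/489711 + 2664164/527352 = -2446598/489711 + 2664164*(1/527352) = -2446598/489711 + 666041/131838 = 1204339009/21520839606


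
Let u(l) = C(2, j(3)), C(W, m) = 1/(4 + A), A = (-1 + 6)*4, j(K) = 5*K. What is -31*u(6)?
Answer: -31/24 ≈ -1.2917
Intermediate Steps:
A = 20 (A = 5*4 = 20)
C(W, m) = 1/24 (C(W, m) = 1/(4 + 20) = 1/24)
u(l) = 1/24
-31*u(6) = -31*1/24 = -31/24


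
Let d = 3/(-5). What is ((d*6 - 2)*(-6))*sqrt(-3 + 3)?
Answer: 0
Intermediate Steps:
d = -3/5 (d = 3*(-1/5) = -3/5 ≈ -0.60000)
((d*6 - 2)*(-6))*sqrt(-3 + 3) = ((-3/5*6 - 2)*(-6))*sqrt(-3 + 3) = ((-18/5 - 2)*(-6))*sqrt(0) = -28/5*(-6)*0 = (168/5)*0 = 0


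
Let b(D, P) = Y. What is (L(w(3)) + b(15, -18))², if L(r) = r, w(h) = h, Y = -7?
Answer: 16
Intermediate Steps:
b(D, P) = -7
(L(w(3)) + b(15, -18))² = (3 - 7)² = (-4)² = 16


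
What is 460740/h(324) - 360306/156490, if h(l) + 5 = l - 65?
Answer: 18002421219/9937115 ≈ 1811.6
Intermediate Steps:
h(l) = -70 + l (h(l) = -5 + (l - 65) = -5 + (-65 + l) = -70 + l)
460740/h(324) - 360306/156490 = 460740/(-70 + 324) - 360306/156490 = 460740/254 - 360306*1/156490 = 460740*(1/254) - 180153/78245 = 230370/127 - 180153/78245 = 18002421219/9937115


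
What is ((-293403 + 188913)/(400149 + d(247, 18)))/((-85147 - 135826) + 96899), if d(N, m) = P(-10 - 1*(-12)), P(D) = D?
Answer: 5805/2758240843 ≈ 2.1046e-6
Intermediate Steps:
d(N, m) = 2 (d(N, m) = -10 - 1*(-12) = -10 + 12 = 2)
((-293403 + 188913)/(400149 + d(247, 18)))/((-85147 - 135826) + 96899) = ((-293403 + 188913)/(400149 + 2))/((-85147 - 135826) + 96899) = (-104490/400151)/(-220973 + 96899) = -104490*1/400151/(-124074) = -104490/400151*(-1/124074) = 5805/2758240843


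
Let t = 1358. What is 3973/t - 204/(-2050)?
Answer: 4210841/1391950 ≈ 3.0251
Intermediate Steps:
3973/t - 204/(-2050) = 3973/1358 - 204/(-2050) = 3973*(1/1358) - 204*(-1/2050) = 3973/1358 + 102/1025 = 4210841/1391950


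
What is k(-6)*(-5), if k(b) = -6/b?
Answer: -5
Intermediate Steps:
k(-6)*(-5) = -6/(-6)*(-5) = -6*(-⅙)*(-5) = 1*(-5) = -5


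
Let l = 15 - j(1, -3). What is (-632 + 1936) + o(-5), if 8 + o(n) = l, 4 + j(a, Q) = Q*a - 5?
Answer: 1323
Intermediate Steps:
j(a, Q) = -9 + Q*a (j(a, Q) = -4 + (Q*a - 5) = -4 + (-5 + Q*a) = -9 + Q*a)
l = 27 (l = 15 - (-9 - 3*1) = 15 - (-9 - 3) = 15 - 1*(-12) = 15 + 12 = 27)
o(n) = 19 (o(n) = -8 + 27 = 19)
(-632 + 1936) + o(-5) = (-632 + 1936) + 19 = 1304 + 19 = 1323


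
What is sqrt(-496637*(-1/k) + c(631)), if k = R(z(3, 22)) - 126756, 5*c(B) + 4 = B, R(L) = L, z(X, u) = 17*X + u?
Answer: 4*sqrt(3046213717265)/633415 ≈ 11.022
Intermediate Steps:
z(X, u) = u + 17*X
c(B) = -4/5 + B/5
k = -126683 (k = (22 + 17*3) - 126756 = (22 + 51) - 126756 = 73 - 126756 = -126683)
sqrt(-496637*(-1/k) + c(631)) = sqrt(-496637/((-1*(-126683))) + (-4/5 + (1/5)*631)) = sqrt(-496637/126683 + (-4/5 + 631/5)) = sqrt(-496637*1/126683 + 627/5) = sqrt(-496637/126683 + 627/5) = sqrt(76947056/633415) = 4*sqrt(3046213717265)/633415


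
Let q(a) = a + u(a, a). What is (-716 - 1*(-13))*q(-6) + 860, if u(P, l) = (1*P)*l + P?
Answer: -16012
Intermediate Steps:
u(P, l) = P + P*l (u(P, l) = P*l + P = P + P*l)
q(a) = a + a*(1 + a)
(-716 - 1*(-13))*q(-6) + 860 = (-716 - 1*(-13))*(-6*(2 - 6)) + 860 = (-716 + 13)*(-6*(-4)) + 860 = -703*24 + 860 = -16872 + 860 = -16012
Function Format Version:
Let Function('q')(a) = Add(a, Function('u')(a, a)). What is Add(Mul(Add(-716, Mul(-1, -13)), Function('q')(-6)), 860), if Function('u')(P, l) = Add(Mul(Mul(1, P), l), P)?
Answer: -16012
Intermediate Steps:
Function('u')(P, l) = Add(P, Mul(P, l)) (Function('u')(P, l) = Add(Mul(P, l), P) = Add(P, Mul(P, l)))
Function('q')(a) = Add(a, Mul(a, Add(1, a)))
Add(Mul(Add(-716, Mul(-1, -13)), Function('q')(-6)), 860) = Add(Mul(Add(-716, Mul(-1, -13)), Mul(-6, Add(2, -6))), 860) = Add(Mul(Add(-716, 13), Mul(-6, -4)), 860) = Add(Mul(-703, 24), 860) = Add(-16872, 860) = -16012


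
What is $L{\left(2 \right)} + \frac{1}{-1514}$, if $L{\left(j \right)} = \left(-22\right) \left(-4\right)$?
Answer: $\frac{133231}{1514} \approx 87.999$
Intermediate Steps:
$L{\left(j \right)} = 88$
$L{\left(2 \right)} + \frac{1}{-1514} = 88 + \frac{1}{-1514} = 88 - \frac{1}{1514} = \frac{133231}{1514}$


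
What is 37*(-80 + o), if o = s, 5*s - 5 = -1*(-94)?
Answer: -11137/5 ≈ -2227.4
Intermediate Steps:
s = 99/5 (s = 1 + (-1*(-94))/5 = 1 + (1/5)*94 = 1 + 94/5 = 99/5 ≈ 19.800)
o = 99/5 ≈ 19.800
37*(-80 + o) = 37*(-80 + 99/5) = 37*(-301/5) = -11137/5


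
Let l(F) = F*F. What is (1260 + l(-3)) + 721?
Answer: 1990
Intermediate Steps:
l(F) = F²
(1260 + l(-3)) + 721 = (1260 + (-3)²) + 721 = (1260 + 9) + 721 = 1269 + 721 = 1990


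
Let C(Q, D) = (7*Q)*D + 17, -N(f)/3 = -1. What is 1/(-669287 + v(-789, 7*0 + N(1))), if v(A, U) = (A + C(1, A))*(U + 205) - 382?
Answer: -1/1979029 ≈ -5.0530e-7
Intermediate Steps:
N(f) = 3 (N(f) = -3*(-1) = 3)
C(Q, D) = 17 + 7*D*Q (C(Q, D) = 7*D*Q + 17 = 17 + 7*D*Q)
v(A, U) = -382 + (17 + 8*A)*(205 + U) (v(A, U) = (A + (17 + 7*A*1))*(U + 205) - 382 = (A + (17 + 7*A))*(205 + U) - 382 = (17 + 8*A)*(205 + U) - 382 = -382 + (17 + 8*A)*(205 + U))
1/(-669287 + v(-789, 7*0 + N(1))) = 1/(-669287 + (3103 + 17*(7*0 + 3) + 1640*(-789) + 8*(-789)*(7*0 + 3))) = 1/(-669287 + (3103 + 17*(0 + 3) - 1293960 + 8*(-789)*(0 + 3))) = 1/(-669287 + (3103 + 17*3 - 1293960 + 8*(-789)*3)) = 1/(-669287 + (3103 + 51 - 1293960 - 18936)) = 1/(-669287 - 1309742) = 1/(-1979029) = -1/1979029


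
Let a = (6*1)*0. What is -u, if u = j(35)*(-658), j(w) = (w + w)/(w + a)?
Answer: 1316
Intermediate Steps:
a = 0 (a = 6*0 = 0)
j(w) = 2 (j(w) = (w + w)/(w + 0) = (2*w)/w = 2)
u = -1316 (u = 2*(-658) = -1316)
-u = -1*(-1316) = 1316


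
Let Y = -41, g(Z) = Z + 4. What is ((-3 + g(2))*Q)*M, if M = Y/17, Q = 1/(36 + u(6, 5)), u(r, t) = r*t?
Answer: -41/374 ≈ -0.10963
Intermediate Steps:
g(Z) = 4 + Z
Q = 1/66 (Q = 1/(36 + 6*5) = 1/(36 + 30) = 1/66 ≈ 0.015152)
M = -41/17 ≈ -2.4118
((-3 + g(2))*Q)*M = ((-3 + (4 + 2))*(1/66))*(-41/17) = ((-3 + 6)*(1/66))*(-41/17) = (3*(1/66))*(-41/17) = (1/22)*(-41/17) = -41/374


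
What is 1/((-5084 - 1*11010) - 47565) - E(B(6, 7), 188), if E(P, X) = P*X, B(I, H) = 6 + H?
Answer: -155582597/63659 ≈ -2444.0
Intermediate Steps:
1/((-5084 - 1*11010) - 47565) - E(B(6, 7), 188) = 1/((-5084 - 1*11010) - 47565) - (6 + 7)*188 = 1/((-5084 - 11010) - 47565) - 13*188 = 1/(-16094 - 47565) - 1*2444 = 1/(-63659) - 2444 = -1/63659 - 2444 = -155582597/63659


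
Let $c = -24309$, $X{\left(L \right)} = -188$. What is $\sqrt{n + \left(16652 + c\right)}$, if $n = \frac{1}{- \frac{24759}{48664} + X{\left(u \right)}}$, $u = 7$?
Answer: $\frac{7 i \sqrt{268377148840641}}{1310513} \approx 87.504 i$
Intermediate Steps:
$n = - \frac{6952}{1310513}$ ($n = \frac{1}{- \frac{24759}{48664} - 188} = \frac{1}{\left(-24759\right) \frac{1}{48664} - 188} = \frac{1}{- \frac{3537}{6952} - 188} = \frac{1}{- \frac{1310513}{6952}} = - \frac{6952}{1310513} \approx -0.0053048$)
$\sqrt{n + \left(16652 + c\right)} = \sqrt{- \frac{6952}{1310513} + \left(16652 - 24309\right)} = \sqrt{- \frac{6952}{1310513} - 7657} = \sqrt{- \frac{10034604993}{1310513}} = \frac{7 i \sqrt{268377148840641}}{1310513}$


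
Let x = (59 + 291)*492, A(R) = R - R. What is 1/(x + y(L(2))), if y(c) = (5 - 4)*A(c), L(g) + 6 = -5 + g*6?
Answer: 1/172200 ≈ 5.8072e-6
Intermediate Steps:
A(R) = 0
L(g) = -11 + 6*g (L(g) = -6 + (-5 + g*6) = -6 + (-5 + 6*g) = -11 + 6*g)
y(c) = 0 (y(c) = (5 - 4)*0 = 1*0 = 0)
x = 172200 (x = 350*492 = 172200)
1/(x + y(L(2))) = 1/(172200 + 0) = 1/172200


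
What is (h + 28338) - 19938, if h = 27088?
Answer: 35488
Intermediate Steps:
(h + 28338) - 19938 = (27088 + 28338) - 19938 = 55426 - 19938 = 35488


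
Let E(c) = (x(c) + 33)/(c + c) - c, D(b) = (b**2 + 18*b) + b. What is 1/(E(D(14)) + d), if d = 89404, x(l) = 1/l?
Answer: 426888/37968287743 ≈ 1.1243e-5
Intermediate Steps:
D(b) = b**2 + 19*b
E(c) = -c + (33 + 1/c)/(2*c) (E(c) = (1/c + 33)/(c + c) - c = (33 + 1/c)/((2*c)) - c = (33 + 1/c)*(1/(2*c)) - c = (33 + 1/c)/(2*c) - c = -c + (33 + 1/c)/(2*c))
1/(E(D(14)) + d) = 1/((1/(2*(14*(19 + 14))**2) - 14*(19 + 14) + 33/(2*((14*(19 + 14))))) + 89404) = 1/((1/(2*(14*33)**2) - 14*33 + 33/(2*((14*33)))) + 89404) = 1/(((1/2)/462**2 - 1*462 + (33/2)/462) + 89404) = 1/(((1/2)*(1/213444) - 462 + (33/2)*(1/462)) + 89404) = 1/((1/426888 - 462 + 1/28) + 89404) = 1/(-197207009/426888 + 89404) = 1/(37968287743/426888) = 426888/37968287743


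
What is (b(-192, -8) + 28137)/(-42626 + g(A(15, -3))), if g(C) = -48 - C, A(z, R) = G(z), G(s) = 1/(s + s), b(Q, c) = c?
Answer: -843870/1280221 ≈ -0.65916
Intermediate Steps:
G(s) = 1/(2*s)
A(z, R) = 1/(2*z)
(b(-192, -8) + 28137)/(-42626 + g(A(15, -3))) = (-8 + 28137)/(-42626 + (-48 - 1/(2*15))) = 28129/(-42626 + (-48 - 1/(2*15))) = 28129/(-42626 + (-48 - 1*1/30)) = 28129/(-42626 + (-48 - 1/30)) = 28129/(-42626 - 1441/30) = 28129/(-1280221/30) = 28129*(-30/1280221) = -843870/1280221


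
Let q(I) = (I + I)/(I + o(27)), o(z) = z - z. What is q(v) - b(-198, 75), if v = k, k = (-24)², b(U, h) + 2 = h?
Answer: -71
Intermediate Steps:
o(z) = 0
b(U, h) = -2 + h
k = 576
v = 576
q(I) = 2 (q(I) = (I + I)/(I + 0) = (2*I)/I = 2)
q(v) - b(-198, 75) = 2 - (-2 + 75) = 2 - 1*73 = 2 - 73 = -71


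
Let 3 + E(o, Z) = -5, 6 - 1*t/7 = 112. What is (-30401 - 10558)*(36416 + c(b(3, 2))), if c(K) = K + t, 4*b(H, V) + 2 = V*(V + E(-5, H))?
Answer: -2922056019/2 ≈ -1.4610e+9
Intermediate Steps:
t = -742 (t = 42 - 7*112 = 42 - 784 = -742)
E(o, Z) = -8 (E(o, Z) = -3 - 5 = -8)
b(H, V) = -1/2 + V*(-8 + V)/4 (b(H, V) = -1/2 + (V*(V - 8))/4 = -1/2 + (V*(-8 + V))/4 = -1/2 + V*(-8 + V)/4)
c(K) = -742 + K (c(K) = K - 742 = -742 + K)
(-30401 - 10558)*(36416 + c(b(3, 2))) = (-30401 - 10558)*(36416 + (-742 + (-1/2 - 2*2 + (1/4)*2**2))) = -40959*(36416 + (-742 + (-1/2 - 4 + (1/4)*4))) = -40959*(36416 + (-742 + (-1/2 - 4 + 1))) = -40959*(36416 + (-742 - 7/2)) = -40959*(36416 - 1491/2) = -40959*71341/2 = -2922056019/2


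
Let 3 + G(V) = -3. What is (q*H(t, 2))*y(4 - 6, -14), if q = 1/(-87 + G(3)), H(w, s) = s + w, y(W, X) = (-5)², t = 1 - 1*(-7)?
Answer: -250/93 ≈ -2.6882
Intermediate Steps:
G(V) = -6 (G(V) = -3 - 3 = -6)
t = 8 (t = 1 + 7 = 8)
y(W, X) = 25
q = -1/93 (q = 1/(-87 - 6) = 1/(-93) = -1/93 ≈ -0.010753)
(q*H(t, 2))*y(4 - 6, -14) = -(2 + 8)/93*25 = -1/93*10*25 = -10/93*25 = -250/93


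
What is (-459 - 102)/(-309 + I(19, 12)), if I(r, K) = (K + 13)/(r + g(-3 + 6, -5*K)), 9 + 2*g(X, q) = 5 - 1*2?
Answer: 8976/4919 ≈ 1.8248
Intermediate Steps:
g(X, q) = -3 (g(X, q) = -9/2 + (5 - 1*2)/2 = -9/2 + (5 - 2)/2 = -9/2 + (½)*3 = -9/2 + 3/2 = -3)
I(r, K) = (13 + K)/(-3 + r) (I(r, K) = (K + 13)/(r - 3) = (13 + K)/(-3 + r))
(-459 - 102)/(-309 + I(19, 12)) = (-459 - 102)/(-309 + (13 + 12)/(-3 + 19)) = -561/(-309 + 25/16) = -561/(-4919/16) = -561*(-16/4919) = 8976/4919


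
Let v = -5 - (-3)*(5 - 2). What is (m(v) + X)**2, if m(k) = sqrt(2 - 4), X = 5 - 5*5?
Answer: (20 - I*sqrt(2))**2 ≈ 398.0 - 56.569*I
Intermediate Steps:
v = 4 (v = -5 - (-3)*3 = -5 - 1*(-9) = -5 + 9 = 4)
X = -20 (X = 5 - 25 = -20)
m(k) = I*sqrt(2) (m(k) = sqrt(-2) = I*sqrt(2))
(m(v) + X)**2 = (I*sqrt(2) - 20)**2 = (-20 + I*sqrt(2))**2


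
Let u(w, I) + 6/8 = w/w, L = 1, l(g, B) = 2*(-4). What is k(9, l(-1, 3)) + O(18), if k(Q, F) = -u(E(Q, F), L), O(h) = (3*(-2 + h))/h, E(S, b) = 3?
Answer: 29/12 ≈ 2.4167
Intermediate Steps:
l(g, B) = -8
u(w, I) = 1/4 (u(w, I) = -3/4 + w/w = -3/4 + 1 = 1/4)
O(h) = (-6 + 3*h)/h
k(Q, F) = -1/4 (k(Q, F) = -1*1/4 = -1/4)
k(9, l(-1, 3)) + O(18) = -1/4 + (3 - 6/18) = -1/4 + (3 - 6*1/18) = -1/4 + (3 - 1/3) = -1/4 + 8/3 = 29/12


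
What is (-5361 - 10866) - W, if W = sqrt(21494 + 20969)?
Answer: -16227 - sqrt(42463) ≈ -16433.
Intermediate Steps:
W = sqrt(42463) ≈ 206.07
(-5361 - 10866) - W = (-5361 - 10866) - sqrt(42463) = -16227 - sqrt(42463)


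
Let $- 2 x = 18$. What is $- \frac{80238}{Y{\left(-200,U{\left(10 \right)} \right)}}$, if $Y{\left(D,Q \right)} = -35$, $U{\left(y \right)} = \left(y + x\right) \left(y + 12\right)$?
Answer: $\frac{80238}{35} \approx 2292.5$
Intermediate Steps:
$x = -9$ ($x = \left(- \frac{1}{2}\right) 18 = -9$)
$U{\left(y \right)} = \left(-9 + y\right) \left(12 + y\right)$ ($U{\left(y \right)} = \left(y - 9\right) \left(y + 12\right) = \left(-9 + y\right) \left(12 + y\right)$)
$- \frac{80238}{Y{\left(-200,U{\left(10 \right)} \right)}} = - \frac{80238}{-35} = \left(-80238\right) \left(- \frac{1}{35}\right) = \frac{80238}{35}$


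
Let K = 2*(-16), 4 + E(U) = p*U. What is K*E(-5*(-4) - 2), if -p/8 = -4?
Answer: -18304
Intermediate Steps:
p = 32 (p = -8*(-4) = 32)
E(U) = -4 + 32*U
K = -32
K*E(-5*(-4) - 2) = -32*(-4 + 32*(-5*(-4) - 2)) = -32*(-4 + 32*(20 - 2)) = -32*(-4 + 32*18) = -32*(-4 + 576) = -32*572 = -18304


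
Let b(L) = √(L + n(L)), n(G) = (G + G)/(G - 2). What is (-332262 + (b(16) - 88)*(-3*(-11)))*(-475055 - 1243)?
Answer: 159638895468 - 125742672*√14/7 ≈ 1.5957e+11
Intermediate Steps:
n(G) = 2*G/(-2 + G) (n(G) = (2*G)/(-2 + G) = 2*G/(-2 + G))
b(L) = √(L + 2*L/(-2 + L))
(-332262 + (b(16) - 88)*(-3*(-11)))*(-475055 - 1243) = (-332262 + (√(16²/(-2 + 16)) - 88)*(-3*(-11)))*(-475055 - 1243) = (-332262 + (√(256/14) - 88)*33)*(-476298) = (-332262 + (√(256*(1/14)) - 88)*33)*(-476298) = (-332262 + (√(128/7) - 88)*33)*(-476298) = (-332262 + (8*√14/7 - 88)*33)*(-476298) = (-332262 + (-88 + 8*√14/7)*33)*(-476298) = (-332262 + (-2904 + 264*√14/7))*(-476298) = (-335166 + 264*√14/7)*(-476298) = 159638895468 - 125742672*√14/7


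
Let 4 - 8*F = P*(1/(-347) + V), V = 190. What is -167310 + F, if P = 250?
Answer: -240466711/1388 ≈ -1.7325e+5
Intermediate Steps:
F = -8240431/1388 (F = ½ - 125*(1/(-347) + 190)/4 = ½ - 125*(-1/347 + 190)/4 = ½ - 125*65929/(4*347) = ½ - ⅛*16482250/347 = ½ - 8241125/1388 = -8240431/1388 ≈ -5936.9)
-167310 + F = -167310 - 8240431/1388 = -240466711/1388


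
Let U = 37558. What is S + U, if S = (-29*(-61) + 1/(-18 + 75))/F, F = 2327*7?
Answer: 34871689768/928473 ≈ 37558.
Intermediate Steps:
F = 16289
S = 100834/928473 (S = (-29*(-61) + 1/(-18 + 75))/16289 = (1769 + 1/57)*(1/16289) = (100834/57)*(1/16289) = 100834/928473 ≈ 0.10860)
S + U = 100834/928473 + 37558 = 34871689768/928473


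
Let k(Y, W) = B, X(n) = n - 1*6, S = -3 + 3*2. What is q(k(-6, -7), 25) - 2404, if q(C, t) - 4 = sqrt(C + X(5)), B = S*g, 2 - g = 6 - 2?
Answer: -2400 + I*sqrt(7) ≈ -2400.0 + 2.6458*I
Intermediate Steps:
g = -2 (g = 2 - (6 - 2) = 2 - 1*4 = 2 - 4 = -2)
S = 3 (S = -3 + 6 = 3)
X(n) = -6 + n (X(n) = n - 6 = -6 + n)
B = -6 (B = 3*(-2) = -6)
k(Y, W) = -6
q(C, t) = 4 + sqrt(-1 + C) (q(C, t) = 4 + sqrt(C + (-6 + 5)) = 4 + sqrt(C - 1) = 4 + sqrt(-1 + C))
q(k(-6, -7), 25) - 2404 = (4 + sqrt(-1 - 6)) - 2404 = (4 + sqrt(-7)) - 2404 = (4 + I*sqrt(7)) - 2404 = -2400 + I*sqrt(7)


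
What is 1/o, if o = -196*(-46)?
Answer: 1/9016 ≈ 0.00011091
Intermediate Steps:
o = 9016
1/o = 1/9016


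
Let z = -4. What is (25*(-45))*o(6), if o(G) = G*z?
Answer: 27000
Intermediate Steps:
o(G) = -4*G (o(G) = G*(-4) = -4*G)
(25*(-45))*o(6) = (25*(-45))*(-4*6) = -1125*(-24) = 27000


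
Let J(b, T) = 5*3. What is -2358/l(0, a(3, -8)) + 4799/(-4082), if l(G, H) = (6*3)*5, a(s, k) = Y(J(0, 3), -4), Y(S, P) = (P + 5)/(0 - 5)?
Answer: -558737/20410 ≈ -27.376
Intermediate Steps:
J(b, T) = 15
Y(S, P) = -1 - P/5 (Y(S, P) = (5 + P)/(-5) = (5 + P)*(-⅕) = -1 - P/5)
a(s, k) = -⅕ (a(s, k) = -1 - ⅕*(-4) = -1 + ⅘ = -⅕)
l(G, H) = 90 (l(G, H) = 18*5 = 90)
-2358/l(0, a(3, -8)) + 4799/(-4082) = -2358/90 + 4799/(-4082) = -2358*1/90 + 4799*(-1/4082) = -131/5 - 4799/4082 = -558737/20410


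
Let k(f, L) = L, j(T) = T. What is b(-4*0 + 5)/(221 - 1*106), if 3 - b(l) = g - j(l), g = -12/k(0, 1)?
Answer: 4/23 ≈ 0.17391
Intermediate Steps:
g = -12 (g = -12/1 = -12*1 = -12)
b(l) = 15 + l (b(l) = 3 - (-12 - l) = 3 + (12 + l) = 15 + l)
b(-4*0 + 5)/(221 - 1*106) = (15 + (-4*0 + 5))/(221 - 1*106) = (15 + (0 + 5))/(221 - 106) = (15 + 5)/115 = 20*(1/115) = 4/23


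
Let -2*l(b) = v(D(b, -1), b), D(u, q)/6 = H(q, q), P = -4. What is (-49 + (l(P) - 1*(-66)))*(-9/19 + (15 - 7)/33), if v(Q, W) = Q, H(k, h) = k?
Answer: -2900/627 ≈ -4.6252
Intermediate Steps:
D(u, q) = 6*q
l(b) = 3 (l(b) = -3*(-1) = -½*(-6) = 3)
(-49 + (l(P) - 1*(-66)))*(-9/19 + (15 - 7)/33) = (-49 + (3 - 1*(-66)))*(-9/19 + (15 - 7)/33) = (-49 + (3 + 66))*(-9*1/19 + 8*(1/33)) = (-49 + 69)*(-9/19 + 8/33) = 20*(-145/627) = -2900/627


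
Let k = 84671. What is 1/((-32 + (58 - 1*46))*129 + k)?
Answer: 1/82091 ≈ 1.2182e-5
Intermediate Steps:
1/((-32 + (58 - 1*46))*129 + k) = 1/((-32 + (58 - 1*46))*129 + 84671) = 1/((-32 + (58 - 46))*129 + 84671) = 1/((-32 + 12)*129 + 84671) = 1/(-20*129 + 84671) = 1/(-2580 + 84671) = 1/82091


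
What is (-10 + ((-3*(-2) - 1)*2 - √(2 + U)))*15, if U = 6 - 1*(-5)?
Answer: -15*√13 ≈ -54.083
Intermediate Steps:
U = 11 (U = 6 + 5 = 11)
(-10 + ((-3*(-2) - 1)*2 - √(2 + U)))*15 = (-10 + ((-3*(-2) - 1)*2 - √(2 + 11)))*15 = (-10 + ((6 - 1)*2 - √13))*15 = (-10 + (5*2 - √13))*15 = (-10 + (10 - √13))*15 = -√13*15 = -15*√13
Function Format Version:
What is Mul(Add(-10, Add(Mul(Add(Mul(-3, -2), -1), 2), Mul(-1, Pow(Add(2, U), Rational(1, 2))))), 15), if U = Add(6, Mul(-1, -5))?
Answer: Mul(-15, Pow(13, Rational(1, 2))) ≈ -54.083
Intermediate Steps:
U = 11 (U = Add(6, 5) = 11)
Mul(Add(-10, Add(Mul(Add(Mul(-3, -2), -1), 2), Mul(-1, Pow(Add(2, U), Rational(1, 2))))), 15) = Mul(Add(-10, Add(Mul(Add(Mul(-3, -2), -1), 2), Mul(-1, Pow(Add(2, 11), Rational(1, 2))))), 15) = Mul(Add(-10, Add(Mul(Add(6, -1), 2), Mul(-1, Pow(13, Rational(1, 2))))), 15) = Mul(Add(-10, Add(Mul(5, 2), Mul(-1, Pow(13, Rational(1, 2))))), 15) = Mul(Add(-10, Add(10, Mul(-1, Pow(13, Rational(1, 2))))), 15) = Mul(Mul(-1, Pow(13, Rational(1, 2))), 15) = Mul(-15, Pow(13, Rational(1, 2)))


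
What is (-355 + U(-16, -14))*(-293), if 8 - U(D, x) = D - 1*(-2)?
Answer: 97569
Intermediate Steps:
U(D, x) = 6 - D (U(D, x) = 8 - (D - 1*(-2)) = 8 - (D + 2) = 8 - (2 + D) = 8 + (-2 - D) = 6 - D)
(-355 + U(-16, -14))*(-293) = (-355 + (6 - 1*(-16)))*(-293) = (-355 + (6 + 16))*(-293) = (-355 + 22)*(-293) = -333*(-293) = 97569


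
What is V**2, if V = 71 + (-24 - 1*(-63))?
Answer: 12100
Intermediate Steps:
V = 110 (V = 71 + (-24 + 63) = 71 + 39 = 110)
V**2 = 110**2 = 12100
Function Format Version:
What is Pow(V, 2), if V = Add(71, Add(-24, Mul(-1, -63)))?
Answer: 12100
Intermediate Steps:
V = 110 (V = Add(71, Add(-24, 63)) = Add(71, 39) = 110)
Pow(V, 2) = Pow(110, 2) = 12100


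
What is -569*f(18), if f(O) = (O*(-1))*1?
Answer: 10242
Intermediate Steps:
f(O) = -O (f(O) = -O*1 = -O)
-569*f(18) = -(-569)*18 = -569*(-18) = 10242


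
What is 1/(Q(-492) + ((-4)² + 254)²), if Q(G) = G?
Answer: 1/72408 ≈ 1.3811e-5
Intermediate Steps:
1/(Q(-492) + ((-4)² + 254)²) = 1/(-492 + ((-4)² + 254)²) = 1/(-492 + (16 + 254)²) = 1/(-492 + 270²) = 1/(-492 + 72900) = 1/72408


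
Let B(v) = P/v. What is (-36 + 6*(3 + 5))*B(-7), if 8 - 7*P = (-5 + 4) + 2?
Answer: -12/7 ≈ -1.7143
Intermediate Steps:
P = 1 (P = 8/7 - ((-5 + 4) + 2)/7 = 8/7 - (-1 + 2)/7 = 8/7 - ⅐*1 = 8/7 - ⅐ = 1)
B(v) = 1/v
(-36 + 6*(3 + 5))*B(-7) = (-36 + 6*(3 + 5))/(-7) = (-36 + 6*8)*(-⅐) = (-36 + 48)*(-⅐) = 12*(-⅐) = -12/7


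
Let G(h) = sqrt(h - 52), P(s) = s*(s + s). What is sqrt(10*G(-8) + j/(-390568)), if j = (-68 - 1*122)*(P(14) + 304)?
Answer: sqrt(807011130 + 47669800820*I*sqrt(15))/48821 ≈ 6.2369 + 6.2097*I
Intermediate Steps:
P(s) = 2*s**2 (P(s) = s*(2*s) = 2*s**2)
G(h) = sqrt(-52 + h)
j = -132240 (j = (-68 - 1*122)*(2*14**2 + 304) = (-68 - 122)*(2*196 + 304) = -190*(392 + 304) = -190*696 = -132240)
sqrt(10*G(-8) + j/(-390568)) = sqrt(10*sqrt(-52 - 8) - 132240/(-390568)) = sqrt(10*sqrt(-60) - 132240*(-1/390568)) = sqrt(10*(2*I*sqrt(15)) + 16530/48821) = sqrt(20*I*sqrt(15) + 16530/48821) = sqrt(16530/48821 + 20*I*sqrt(15))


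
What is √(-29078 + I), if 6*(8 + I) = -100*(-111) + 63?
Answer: I*√108902/2 ≈ 165.0*I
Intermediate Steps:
I = 3705/2 (I = -8 + (-100*(-111) + 63)/6 = -8 + (11100 + 63)/6 = -8 + (⅙)*11163 = -8 + 3721/2 = 3705/2 ≈ 1852.5)
√(-29078 + I) = √(-29078 + 3705/2) = √(-54451/2) = I*√108902/2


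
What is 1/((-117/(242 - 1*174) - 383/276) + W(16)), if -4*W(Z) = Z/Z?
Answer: -4692/15757 ≈ -0.29777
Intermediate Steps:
W(Z) = -¼ (W(Z) = -Z/(4*Z) = -¼*1 = -¼)
1/((-117/(242 - 1*174) - 383/276) + W(16)) = 1/((-117/(242 - 1*174) - 383/276) - ¼) = 1/((-117/(242 - 174) - 383*1/276) - ¼) = 1/((-117/68 - 383/276) - ¼) = 1/(-3646/1173 - ¼) = 1/(-15757/4692) = -4692/15757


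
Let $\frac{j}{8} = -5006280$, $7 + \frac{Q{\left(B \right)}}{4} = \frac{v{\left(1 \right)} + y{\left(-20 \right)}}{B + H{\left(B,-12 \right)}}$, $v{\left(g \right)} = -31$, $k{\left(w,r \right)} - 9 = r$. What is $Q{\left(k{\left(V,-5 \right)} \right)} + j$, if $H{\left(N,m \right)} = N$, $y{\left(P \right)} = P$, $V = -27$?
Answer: $- \frac{80100587}{2} \approx -4.005 \cdot 10^{7}$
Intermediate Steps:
$k{\left(w,r \right)} = 9 + r$
$Q{\left(B \right)} = -28 - \frac{102}{B}$ ($Q{\left(B \right)} = -28 + 4 \frac{-31 - 20}{B + B} = -28 + 4 \left(- \frac{51}{2 B}\right) = -28 - \frac{102}{B}$)
$j = -40050240$ ($j = 8 \left(-5006280\right) = -40050240$)
$Q{\left(k{\left(V,-5 \right)} \right)} + j = \left(-28 - \frac{102}{9 - 5}\right) - 40050240 = \left(-28 - \frac{102}{4}\right) - 40050240 = \left(-28 - \frac{51}{2}\right) - 40050240 = - \frac{107}{2} - 40050240 = - \frac{80100587}{2}$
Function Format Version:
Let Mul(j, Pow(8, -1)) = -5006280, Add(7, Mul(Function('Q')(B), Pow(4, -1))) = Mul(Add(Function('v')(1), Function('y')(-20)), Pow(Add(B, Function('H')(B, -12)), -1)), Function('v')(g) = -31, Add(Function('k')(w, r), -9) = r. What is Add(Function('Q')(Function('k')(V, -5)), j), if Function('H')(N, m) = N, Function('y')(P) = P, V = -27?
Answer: Rational(-80100587, 2) ≈ -4.0050e+7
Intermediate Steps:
Function('k')(w, r) = Add(9, r)
Function('Q')(B) = Add(-28, Mul(-102, Pow(B, -1))) (Function('Q')(B) = Add(-28, Mul(4, Mul(Add(-31, -20), Pow(Add(B, B), -1)))) = Add(-28, Mul(4, Mul(-51, Pow(Mul(2, B), -1)))) = Add(-28, Mul(4, Mul(-51, Mul(Rational(1, 2), Pow(B, -1))))) = Add(-28, Mul(4, Mul(Rational(-51, 2), Pow(B, -1)))) = Add(-28, Mul(-102, Pow(B, -1))))
j = -40050240 (j = Mul(8, -5006280) = -40050240)
Add(Function('Q')(Function('k')(V, -5)), j) = Add(Add(-28, Mul(-102, Pow(Add(9, -5), -1))), -40050240) = Add(Add(-28, Mul(-102, Pow(4, -1))), -40050240) = Add(Add(-28, Mul(-102, Rational(1, 4))), -40050240) = Add(Add(-28, Rational(-51, 2)), -40050240) = Add(Rational(-107, 2), -40050240) = Rational(-80100587, 2)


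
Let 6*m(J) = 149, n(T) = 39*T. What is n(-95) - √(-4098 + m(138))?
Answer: -3705 - I*√146634/6 ≈ -3705.0 - 63.821*I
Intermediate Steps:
m(J) = 149/6 (m(J) = (⅙)*149 = 149/6)
n(-95) - √(-4098 + m(138)) = 39*(-95) - √(-4098 + 149/6) = -3705 - √(-24439/6) = -3705 - I*√146634/6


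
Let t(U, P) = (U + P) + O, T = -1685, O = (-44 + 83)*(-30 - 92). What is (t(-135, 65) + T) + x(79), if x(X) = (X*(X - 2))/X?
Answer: -6436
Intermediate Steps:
O = -4758 (O = 39*(-122) = -4758)
x(X) = -2 + X (x(X) = (X*(-2 + X))/X = -2 + X)
t(U, P) = -4758 + P + U (t(U, P) = (U + P) - 4758 = (P + U) - 4758 = -4758 + P + U)
(t(-135, 65) + T) + x(79) = ((-4758 + 65 - 135) - 1685) + (-2 + 79) = (-4828 - 1685) + 77 = -6513 + 77 = -6436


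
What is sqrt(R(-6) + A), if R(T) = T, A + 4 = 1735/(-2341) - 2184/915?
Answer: 3*I*sqrt(743634065485)/714005 ≈ 3.6233*I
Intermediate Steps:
A = -5089443/714005 (A = -4 + (1735/(-2341) - 2184/915) = -4 + (1735*(-1/2341) - 2184*1/915) = -4 + (-1735/2341 - 728/305) = -4 - 2233423/714005 = -5089443/714005 ≈ -7.1280)
sqrt(R(-6) + A) = sqrt(-6 - 5089443/714005) = sqrt(-9373473/714005) = 3*I*sqrt(743634065485)/714005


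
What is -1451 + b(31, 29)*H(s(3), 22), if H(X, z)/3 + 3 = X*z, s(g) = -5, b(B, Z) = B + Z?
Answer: -21791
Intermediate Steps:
H(X, z) = -9 + 3*X*z (H(X, z) = -9 + 3*(X*z) = -9 + 3*X*z)
-1451 + b(31, 29)*H(s(3), 22) = -1451 + (31 + 29)*(-9 + 3*(-5)*22) = -1451 + 60*(-9 - 330) = -1451 + 60*(-339) = -1451 - 20340 = -21791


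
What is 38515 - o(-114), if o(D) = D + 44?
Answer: 38585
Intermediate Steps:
o(D) = 44 + D
38515 - o(-114) = 38515 - (44 - 114) = 38515 - 1*(-70) = 38515 + 70 = 38585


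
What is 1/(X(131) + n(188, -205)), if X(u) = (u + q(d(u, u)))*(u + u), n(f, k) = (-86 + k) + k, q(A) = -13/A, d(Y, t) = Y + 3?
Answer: 67/2264639 ≈ 2.9585e-5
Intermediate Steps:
d(Y, t) = 3 + Y
n(f, k) = -86 + 2*k
X(u) = 2*u*(u - 13/(3 + u)) (X(u) = (u - 13/(3 + u))*(u + u) = (u - 13/(3 + u))*(2*u) = 2*u*(u - 13/(3 + u)))
1/(X(131) + n(188, -205)) = 1/(2*131*(-13 + 131*(3 + 131))/(3 + 131) + (-86 + 2*(-205))) = 1/(2*131*(-13 + 131*134)/134 + (-86 - 410)) = 1/(2*131*(1/134)*(-13 + 17554) - 496) = 1/(2*131*(1/134)*17541 - 496) = 1/(2297871/67 - 496) = 1/(2264639/67) = 67/2264639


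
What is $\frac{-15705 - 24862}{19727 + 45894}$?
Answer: $- \frac{40567}{65621} \approx -0.6182$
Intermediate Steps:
$\frac{-15705 - 24862}{19727 + 45894} = \frac{-15705 - 24862}{65621} = \left(-15705 - 24862\right) \frac{1}{65621} = \left(-40567\right) \frac{1}{65621} = - \frac{40567}{65621}$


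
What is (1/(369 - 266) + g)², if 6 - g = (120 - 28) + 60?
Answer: 226111369/10609 ≈ 21313.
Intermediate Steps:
g = -146 (g = 6 - ((120 - 28) + 60) = 6 - (92 + 60) = 6 - 1*152 = 6 - 152 = -146)
(1/(369 - 266) + g)² = (1/(369 - 266) - 146)² = (1/103 - 146)² = (-15037/103)² = 226111369/10609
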